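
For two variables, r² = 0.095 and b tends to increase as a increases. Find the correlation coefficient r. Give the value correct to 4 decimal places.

0.3082

|r| = √0.095 = 0.3082
The association is positive, so r = 0.3082.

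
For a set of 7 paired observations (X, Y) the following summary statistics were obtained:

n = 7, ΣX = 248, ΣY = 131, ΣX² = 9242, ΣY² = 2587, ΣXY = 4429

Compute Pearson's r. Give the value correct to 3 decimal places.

r = (nΣXY − ΣXΣY) / √[(nΣX² − (ΣX)²)(nΣY² − (ΣY)²)]
Numerator: 7×4429 − 248×131 = -1485
Denominator: √[(64694 − 61504)(18109 − 17161)] = √[3190 × 948] = 1738.9997
r = -1485 / 1738.9997 ≈ -0.854

-0.854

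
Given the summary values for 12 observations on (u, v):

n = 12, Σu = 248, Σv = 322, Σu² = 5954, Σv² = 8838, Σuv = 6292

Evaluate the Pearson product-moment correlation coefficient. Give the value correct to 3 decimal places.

-0.896

r = (nΣuv − ΣuΣv) / √[(nΣu² − (Σu)²)(nΣv² − (Σv)²)]
Numerator: 12×6292 − 248×322 = -4352
Denominator: √[(71448 − 61504)(106056 − 103684)] = √[9944 × 2372] = 4856.6622
r = -4352 / 4856.6622 ≈ -0.896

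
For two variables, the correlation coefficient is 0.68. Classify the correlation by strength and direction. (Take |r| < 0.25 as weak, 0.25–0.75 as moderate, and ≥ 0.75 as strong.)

r = 0.68 > 0 so the relationship is positive.
|r| = 0.68, which falls in the moderate range.

moderate positive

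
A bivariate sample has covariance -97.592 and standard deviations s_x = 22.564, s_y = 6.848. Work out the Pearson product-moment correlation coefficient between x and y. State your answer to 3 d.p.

-0.632

r = Cov(x,y) / (s_x · s_y) = -97.592 / (22.564 × 6.848)
  = -97.592 / 154.5183 ≈ -0.632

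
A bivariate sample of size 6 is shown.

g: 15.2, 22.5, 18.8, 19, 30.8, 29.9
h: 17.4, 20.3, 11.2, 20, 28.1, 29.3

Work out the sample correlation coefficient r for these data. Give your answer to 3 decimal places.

n = 6, Σg = 136.2, Σh = 126.3, Σg² = 3294.38, Σh² = 2888.39, Σgh = 3053.34
nΣgh − ΣgΣh = 18320.04 − 17202.06 = 1117.98
nΣg² − (Σg)² = 19766.28 − 18550.44 = 1215.84; nΣh² − (Σh)² = 17330.34 − 15951.69 = 1378.65
r = 1117.98 / √(1215.84 × 1378.65) = 1117.98 / 1294.6883 ≈ 0.864

0.864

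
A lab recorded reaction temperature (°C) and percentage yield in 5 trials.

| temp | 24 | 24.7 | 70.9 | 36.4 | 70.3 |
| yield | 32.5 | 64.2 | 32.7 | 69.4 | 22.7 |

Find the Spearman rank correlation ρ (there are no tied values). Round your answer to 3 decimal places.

Rank temp: 1, 2, 5, 3, 4
Rank yield: 2, 4, 3, 5, 1
d = rank(temp) − rank(yield): -1, -2, 2, -2, 3; Σd² = 22
ρ = 1 − 6Σd² / [n(n²−1)] = 1 − 6×22 / (5×24) = 1 − 132/120 ≈ -0.100

-0.100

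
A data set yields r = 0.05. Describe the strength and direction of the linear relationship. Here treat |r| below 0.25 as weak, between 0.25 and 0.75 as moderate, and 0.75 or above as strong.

weak positive

r = 0.05 > 0 so the relationship is positive.
|r| = 0.05, which falls in the weak range.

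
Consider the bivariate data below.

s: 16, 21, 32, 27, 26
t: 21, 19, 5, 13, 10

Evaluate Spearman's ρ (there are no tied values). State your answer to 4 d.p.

-0.9000

Rank s: 1, 2, 5, 4, 3
Rank t: 5, 4, 1, 3, 2
d = rank(s) − rank(t): -4, -2, 4, 1, 1; Σd² = 38
ρ = 1 − 6Σd² / [n(n²−1)] = 1 − 6×38 / (5×24) = 1 − 228/120 ≈ -0.9000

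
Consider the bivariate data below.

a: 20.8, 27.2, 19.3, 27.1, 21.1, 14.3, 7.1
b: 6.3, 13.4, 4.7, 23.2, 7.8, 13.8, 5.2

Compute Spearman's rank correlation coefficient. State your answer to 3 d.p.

Rank a: 4, 7, 3, 6, 5, 2, 1
Rank b: 3, 5, 1, 7, 4, 6, 2
d = rank(a) − rank(b): 1, 2, 2, -1, 1, -4, -1; Σd² = 28
ρ = 1 − 6Σd² / [n(n²−1)] = 1 − 6×28 / (7×48) = 1 − 168/336 ≈ 0.500

0.500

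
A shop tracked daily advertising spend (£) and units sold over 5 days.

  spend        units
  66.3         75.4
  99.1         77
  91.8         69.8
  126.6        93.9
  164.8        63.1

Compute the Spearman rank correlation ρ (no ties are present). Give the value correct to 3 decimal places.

Rank spend: 1, 3, 2, 4, 5
Rank units: 3, 4, 2, 5, 1
d = rank(spend) − rank(units): -2, -1, 0, -1, 4; Σd² = 22
ρ = 1 − 6Σd² / [n(n²−1)] = 1 − 6×22 / (5×24) = 1 − 132/120 ≈ -0.100

-0.100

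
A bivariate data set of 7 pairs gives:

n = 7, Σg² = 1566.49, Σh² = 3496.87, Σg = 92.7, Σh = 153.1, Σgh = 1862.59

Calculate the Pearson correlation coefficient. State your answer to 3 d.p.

-0.735

r = (nΣgh − ΣgΣh) / √[(nΣg² − (Σg)²)(nΣh² − (Σh)²)]
Numerator: 7×1862.59 − 92.7×153.1 = -1154.24
Denominator: √[(10965.43 − 8593.29)(24478.09 − 23439.61)] = √[2372.14 × 1038.48] = 1569.5286
r = -1154.24 / 1569.5286 ≈ -0.735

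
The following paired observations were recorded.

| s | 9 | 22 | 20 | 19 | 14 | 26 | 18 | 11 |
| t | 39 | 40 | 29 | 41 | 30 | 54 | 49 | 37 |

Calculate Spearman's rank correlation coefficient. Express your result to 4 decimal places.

Rank s: 1, 7, 6, 5, 3, 8, 4, 2
Rank t: 4, 5, 1, 6, 2, 8, 7, 3
d = rank(s) − rank(t): -3, 2, 5, -1, 1, 0, -3, -1; Σd² = 50
ρ = 1 − 6Σd² / [n(n²−1)] = 1 − 6×50 / (8×63) = 1 − 300/504 ≈ 0.4048

0.4048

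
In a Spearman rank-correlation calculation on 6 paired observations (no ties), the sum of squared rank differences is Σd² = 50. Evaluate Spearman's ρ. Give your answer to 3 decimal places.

-0.429

ρ = 1 − 6Σd² / [n(n²−1)] = 1 − 6×50 / (6×35)
  = 1 − 300/210 = 1 − 1.4286 ≈ -0.429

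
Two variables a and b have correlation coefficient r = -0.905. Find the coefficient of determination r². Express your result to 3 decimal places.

r² = (-0.905)² = 0.819

0.819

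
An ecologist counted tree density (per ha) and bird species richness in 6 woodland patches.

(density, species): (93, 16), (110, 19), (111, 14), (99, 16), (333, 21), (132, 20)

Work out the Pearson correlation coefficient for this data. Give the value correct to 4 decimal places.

n = 6, Σx = 878, Σy = 106, Σx² = 171184, Σy² = 1910, Σxy = 16349
nΣxy − ΣxΣy = 98094 − 93068 = 5026
nΣx² − (Σx)² = 1027104 − 770884 = 256220; nΣy² − (Σy)² = 11460 − 11236 = 224
r = 5026 / √(256220 × 224) = 5026 / 7575.8353 ≈ 0.6634

0.6634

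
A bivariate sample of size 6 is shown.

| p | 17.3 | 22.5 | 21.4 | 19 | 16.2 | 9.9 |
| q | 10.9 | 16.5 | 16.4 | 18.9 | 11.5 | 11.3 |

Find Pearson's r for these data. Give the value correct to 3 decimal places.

0.689

n = 6, Σp = 106.3, Σq = 85.5, Σp² = 1984.95, Σq² = 1277.17, Σpq = 1568.05
nΣpq − ΣpΣq = 9408.3 − 9088.65 = 319.65
nΣp² − (Σp)² = 11909.7 − 11299.69 = 610.01; nΣq² − (Σq)² = 7663.02 − 7310.25 = 352.77
r = 319.65 / √(610.01 × 352.77) = 319.65 / 463.8892 ≈ 0.689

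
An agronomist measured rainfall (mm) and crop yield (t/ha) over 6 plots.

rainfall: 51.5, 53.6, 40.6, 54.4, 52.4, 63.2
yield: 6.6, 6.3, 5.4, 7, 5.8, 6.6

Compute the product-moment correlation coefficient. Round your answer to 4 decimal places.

n = 6, Σx = 315.7, Σy = 37.7, Σx² = 16872.93, Σy² = 238.61, Σxy = 1998.66
nΣxy − ΣxΣy = 11991.96 − 11901.89 = 90.07
nΣx² − (Σx)² = 101237.58 − 99666.49 = 1571.09; nΣy² − (Σy)² = 1431.66 − 1421.29 = 10.37
r = 90.07 / √(1571.09 × 10.37) = 90.07 / 127.6409 ≈ 0.7057

0.7057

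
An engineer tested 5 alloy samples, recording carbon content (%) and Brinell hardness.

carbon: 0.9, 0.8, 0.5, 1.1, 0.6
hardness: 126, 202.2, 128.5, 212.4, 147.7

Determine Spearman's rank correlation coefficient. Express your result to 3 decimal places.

0.400

Rank carbon: 4, 3, 1, 5, 2
Rank hardness: 1, 4, 2, 5, 3
d = rank(carbon) − rank(hardness): 3, -1, -1, 0, -1; Σd² = 12
ρ = 1 − 6Σd² / [n(n²−1)] = 1 − 6×12 / (5×24) = 1 − 72/120 ≈ 0.400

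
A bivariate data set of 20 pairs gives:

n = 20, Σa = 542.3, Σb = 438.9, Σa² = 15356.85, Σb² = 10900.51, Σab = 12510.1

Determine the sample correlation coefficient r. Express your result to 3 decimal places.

r = (nΣab − ΣaΣb) / √[(nΣa² − (Σa)²)(nΣb² − (Σb)²)]
Numerator: 20×12510.1 − 542.3×438.9 = 12186.53
Denominator: √[(307137 − 294089.29)(218010.2 − 192633.21)] = √[13047.71 × 25376.99] = 18196.4724
r = 12186.53 / 18196.4724 ≈ 0.670

0.670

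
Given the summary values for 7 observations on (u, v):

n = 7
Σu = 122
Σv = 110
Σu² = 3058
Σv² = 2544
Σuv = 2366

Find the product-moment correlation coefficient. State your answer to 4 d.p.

r = (nΣuv − ΣuΣv) / √[(nΣu² − (Σu)²)(nΣv² − (Σv)²)]
Numerator: 7×2366 − 122×110 = 3142
Denominator: √[(21406 − 14884)(17808 − 12100)] = √[6522 × 5708] = 6101.4405
r = 3142 / 6101.4405 ≈ 0.5150

0.5150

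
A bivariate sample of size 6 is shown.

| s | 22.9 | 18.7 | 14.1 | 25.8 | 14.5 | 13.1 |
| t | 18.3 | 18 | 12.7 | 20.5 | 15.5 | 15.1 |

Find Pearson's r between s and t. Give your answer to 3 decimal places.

n = 6, Σs = 109.1, Σt = 100.1, Σs² = 2120.41, Σt² = 1708.69, Σst = 1886.2
nΣst − ΣsΣt = 11317.2 − 10920.91 = 396.29
nΣs² − (Σs)² = 12722.46 − 11902.81 = 819.65; nΣt² − (Σt)² = 10252.14 − 10020.01 = 232.13
r = 396.29 / √(819.65 × 232.13) = 396.29 / 436.1942 ≈ 0.909

0.909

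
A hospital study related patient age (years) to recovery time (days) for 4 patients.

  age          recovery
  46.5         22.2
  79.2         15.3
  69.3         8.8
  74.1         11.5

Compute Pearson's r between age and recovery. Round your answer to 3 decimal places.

n = 4, Σx = 269.1, Σy = 57.8, Σx² = 18728.19, Σy² = 936.62, Σxy = 3706.05
nΣxy − ΣxΣy = 14824.2 − 15553.98 = -729.78
nΣx² − (Σx)² = 74912.76 − 72414.81 = 2497.95; nΣy² − (Σy)² = 3746.48 − 3340.84 = 405.64
r = -729.78 / √(2497.95 × 405.64) = -729.78 / 1006.6124 ≈ -0.725

-0.725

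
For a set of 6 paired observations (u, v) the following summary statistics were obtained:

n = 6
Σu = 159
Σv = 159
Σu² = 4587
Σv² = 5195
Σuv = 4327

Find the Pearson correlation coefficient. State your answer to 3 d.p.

r = (nΣuv − ΣuΣv) / √[(nΣu² − (Σu)²)(nΣv² − (Σv)²)]
Numerator: 6×4327 − 159×159 = 681
Denominator: √[(27522 − 25281)(31170 − 25281)] = √[2241 × 5889] = 3632.8018
r = 681 / 3632.8018 ≈ 0.187

0.187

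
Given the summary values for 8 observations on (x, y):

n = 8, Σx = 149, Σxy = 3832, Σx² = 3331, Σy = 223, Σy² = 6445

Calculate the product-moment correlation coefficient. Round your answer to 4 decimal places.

-0.9010

r = (nΣxy − ΣxΣy) / √[(nΣx² − (Σx)²)(nΣy² − (Σy)²)]
Numerator: 8×3832 − 149×223 = -2571
Denominator: √[(26648 − 22201)(51560 − 49729)] = √[4447 × 1831] = 2853.4991
r = -2571 / 2853.4991 ≈ -0.9010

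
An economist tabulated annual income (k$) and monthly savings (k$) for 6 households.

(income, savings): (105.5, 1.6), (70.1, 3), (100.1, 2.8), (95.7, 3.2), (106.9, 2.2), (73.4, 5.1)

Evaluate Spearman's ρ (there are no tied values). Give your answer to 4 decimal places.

Rank income: 5, 1, 4, 3, 6, 2
Rank savings: 1, 4, 3, 5, 2, 6
d = rank(income) − rank(savings): 4, -3, 1, -2, 4, -4; Σd² = 62
ρ = 1 − 6Σd² / [n(n²−1)] = 1 − 6×62 / (6×35) = 1 − 372/210 ≈ -0.7714

-0.7714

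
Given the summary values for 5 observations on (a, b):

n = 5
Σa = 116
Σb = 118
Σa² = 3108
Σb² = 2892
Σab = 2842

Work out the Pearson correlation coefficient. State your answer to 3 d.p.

0.494

r = (nΣab − ΣaΣb) / √[(nΣa² − (Σa)²)(nΣb² − (Σb)²)]
Numerator: 5×2842 − 116×118 = 522
Denominator: √[(15540 − 13456)(14460 − 13924)] = √[2084 × 536] = 1056.8936
r = 522 / 1056.8936 ≈ 0.494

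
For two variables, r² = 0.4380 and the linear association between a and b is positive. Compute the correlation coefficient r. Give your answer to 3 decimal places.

|r| = √0.4380 = 0.662
The association is positive, so r = 0.662.

0.662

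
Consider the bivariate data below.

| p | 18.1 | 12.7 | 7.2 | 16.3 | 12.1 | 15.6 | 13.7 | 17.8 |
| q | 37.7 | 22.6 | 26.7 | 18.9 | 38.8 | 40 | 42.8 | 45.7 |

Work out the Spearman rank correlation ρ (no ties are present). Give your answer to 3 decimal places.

Rank p: 8, 3, 1, 6, 2, 5, 4, 7
Rank q: 4, 2, 3, 1, 5, 6, 7, 8
d = rank(p) − rank(q): 4, 1, -2, 5, -3, -1, -3, -1; Σd² = 66
ρ = 1 − 6Σd² / [n(n²−1)] = 1 − 6×66 / (8×63) = 1 − 396/504 ≈ 0.214

0.214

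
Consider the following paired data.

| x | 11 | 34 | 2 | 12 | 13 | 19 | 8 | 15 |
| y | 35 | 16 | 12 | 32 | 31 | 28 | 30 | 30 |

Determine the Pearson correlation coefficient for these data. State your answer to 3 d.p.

n = 8, Σx = 114, Σy = 214, Σx² = 2244, Σy² = 6194, Σxy = 2962
nΣxy − ΣxΣy = 23696 − 24396 = -700
nΣx² − (Σx)² = 17952 − 12996 = 4956; nΣy² − (Σy)² = 49552 − 45796 = 3756
r = -700 / √(4956 × 3756) = -700 / 4314.4798 ≈ -0.162

-0.162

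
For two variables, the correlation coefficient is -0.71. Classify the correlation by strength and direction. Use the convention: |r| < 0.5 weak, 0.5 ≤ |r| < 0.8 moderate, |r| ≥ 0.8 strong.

r = -0.71 < 0 so the relationship is negative.
|r| = 0.71, which falls in the moderate range.

moderate negative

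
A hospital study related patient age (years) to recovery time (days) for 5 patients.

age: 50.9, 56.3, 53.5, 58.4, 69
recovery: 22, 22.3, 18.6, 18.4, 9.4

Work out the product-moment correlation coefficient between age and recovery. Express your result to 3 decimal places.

-0.912

n = 5, Σx = 288.1, Σy = 90.7, Σx² = 16794.31, Σy² = 1754.17, Σxy = 5093.55
nΣxy − ΣxΣy = 25467.75 − 26130.67 = -662.92
nΣx² − (Σx)² = 83971.55 − 83001.61 = 969.94; nΣy² − (Σy)² = 8770.85 − 8226.49 = 544.36
r = -662.92 / √(969.94 × 544.36) = -662.92 / 726.6337 ≈ -0.912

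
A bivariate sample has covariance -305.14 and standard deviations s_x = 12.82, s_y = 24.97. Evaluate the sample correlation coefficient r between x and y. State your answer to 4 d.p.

r = Cov(x,y) / (s_x · s_y) = -305.14 / (12.82 × 24.97)
  = -305.14 / 320.1154 ≈ -0.9532

-0.9532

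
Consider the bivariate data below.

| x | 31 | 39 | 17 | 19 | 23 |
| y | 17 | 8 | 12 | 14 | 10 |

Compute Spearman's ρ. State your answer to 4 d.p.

Rank x: 4, 5, 1, 2, 3
Rank y: 5, 1, 3, 4, 2
d = rank(x) − rank(y): -1, 4, -2, -2, 1; Σd² = 26
ρ = 1 − 6Σd² / [n(n²−1)] = 1 − 6×26 / (5×24) = 1 − 156/120 ≈ -0.3000

-0.3000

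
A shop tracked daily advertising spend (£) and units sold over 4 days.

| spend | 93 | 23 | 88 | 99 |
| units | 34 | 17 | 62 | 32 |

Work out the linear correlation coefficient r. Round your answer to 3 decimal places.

n = 4, Σx = 303, Σy = 145, Σx² = 26723, Σy² = 6313, Σxy = 12177
nΣxy − ΣxΣy = 48708 − 43935 = 4773
nΣx² − (Σx)² = 106892 − 91809 = 15083; nΣy² − (Σy)² = 25252 − 21025 = 4227
r = 4773 / √(15083 × 4227) = 4773 / 7984.7255 ≈ 0.598

0.598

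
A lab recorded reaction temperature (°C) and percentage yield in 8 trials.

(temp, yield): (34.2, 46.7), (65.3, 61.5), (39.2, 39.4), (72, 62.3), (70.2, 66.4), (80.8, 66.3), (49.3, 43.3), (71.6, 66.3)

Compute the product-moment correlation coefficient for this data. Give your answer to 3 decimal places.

0.924

n = 8, Σx = 482.6, Σy = 452.2, Σx² = 31168.1, Σy² = 26472.02, Σxy = 28543.26
nΣxy − ΣxΣy = 228346.08 − 218231.72 = 10114.36
nΣx² − (Σx)² = 249344.8 − 232902.76 = 16442.04; nΣy² − (Σy)² = 211776.16 − 204484.84 = 7291.32
r = 10114.36 / √(16442.04 × 7291.32) = 10114.36 / 10949.1632 ≈ 0.924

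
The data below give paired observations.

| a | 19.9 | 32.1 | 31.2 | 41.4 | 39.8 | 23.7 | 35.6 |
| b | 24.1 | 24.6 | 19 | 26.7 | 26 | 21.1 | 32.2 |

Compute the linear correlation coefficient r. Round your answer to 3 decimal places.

0.484

n = 7, Σa = 223.7, Σb = 173.7, Σa² = 7526.91, Σb² = 4417.91, Σab = 5648.62
nΣab − ΣaΣb = 39540.34 − 38856.69 = 683.65
nΣa² − (Σa)² = 52688.37 − 50041.69 = 2646.68; nΣb² − (Σb)² = 30925.37 − 30171.69 = 753.68
r = 683.65 / √(2646.68 × 753.68) = 683.65 / 1412.3561 ≈ 0.484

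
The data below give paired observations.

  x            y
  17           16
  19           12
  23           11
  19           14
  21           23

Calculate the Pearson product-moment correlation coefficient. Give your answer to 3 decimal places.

n = 5, Σx = 99, Σy = 76, Σx² = 1981, Σy² = 1246, Σxy = 1502
nΣxy − ΣxΣy = 7510 − 7524 = -14
nΣx² − (Σx)² = 9905 − 9801 = 104; nΣy² − (Σy)² = 6230 − 5776 = 454
r = -14 / √(104 × 454) = -14 / 217.2924 ≈ -0.064

-0.064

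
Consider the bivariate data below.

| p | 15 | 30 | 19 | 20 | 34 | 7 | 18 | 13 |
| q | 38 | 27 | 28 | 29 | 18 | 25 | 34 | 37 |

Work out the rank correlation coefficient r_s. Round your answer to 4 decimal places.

-0.4524

Rank p: 3, 7, 5, 6, 8, 1, 4, 2
Rank q: 8, 3, 4, 5, 1, 2, 6, 7
d = rank(p) − rank(q): -5, 4, 1, 1, 7, -1, -2, -5; Σd² = 122
ρ = 1 − 6Σd² / [n(n²−1)] = 1 − 6×122 / (8×63) = 1 − 732/504 ≈ -0.4524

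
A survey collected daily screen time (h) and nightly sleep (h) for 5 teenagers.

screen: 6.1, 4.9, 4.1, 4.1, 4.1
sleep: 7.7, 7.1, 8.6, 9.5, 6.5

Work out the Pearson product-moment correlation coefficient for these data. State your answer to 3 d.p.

n = 5, Σx = 23.3, Σy = 39.4, Σx² = 111.65, Σy² = 316.16, Σxy = 182.62
nΣxy − ΣxΣy = 913.1 − 918.02 = -4.92
nΣx² − (Σx)² = 558.25 − 542.89 = 15.36; nΣy² − (Σy)² = 1580.8 − 1552.36 = 28.44
r = -4.92 / √(15.36 × 28.44) = -4.92 / 20.9007 ≈ -0.235

-0.235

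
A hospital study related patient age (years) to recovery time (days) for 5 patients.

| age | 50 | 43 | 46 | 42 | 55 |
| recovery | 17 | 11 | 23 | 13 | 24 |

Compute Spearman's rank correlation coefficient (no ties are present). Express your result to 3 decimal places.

Rank age: 4, 2, 3, 1, 5
Rank recovery: 3, 1, 4, 2, 5
d = rank(age) − rank(recovery): 1, 1, -1, -1, 0; Σd² = 4
ρ = 1 − 6Σd² / [n(n²−1)] = 1 − 6×4 / (5×24) = 1 − 24/120 ≈ 0.800

0.800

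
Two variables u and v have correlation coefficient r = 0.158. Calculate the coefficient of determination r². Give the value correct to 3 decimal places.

r² = (0.158)² = 0.025

0.025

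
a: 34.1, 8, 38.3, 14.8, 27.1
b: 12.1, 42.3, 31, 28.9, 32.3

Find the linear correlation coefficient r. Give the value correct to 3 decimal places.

-0.616

n = 5, Σa = 122.3, Σb = 146.6, Σa² = 3647.15, Σb² = 4775.2, Σab = 3241.36
nΣab − ΣaΣb = 16206.8 − 17929.18 = -1722.38
nΣa² − (Σa)² = 18235.75 − 14957.29 = 3278.46; nΣb² − (Σb)² = 23876 − 21491.56 = 2384.44
r = -1722.38 / √(3278.46 × 2384.44) = -1722.38 / 2795.9419 ≈ -0.616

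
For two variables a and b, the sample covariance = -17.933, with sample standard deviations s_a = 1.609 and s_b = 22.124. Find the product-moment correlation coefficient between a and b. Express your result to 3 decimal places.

r = Cov(a,b) / (s_a · s_b) = -17.933 / (1.609 × 22.124)
  = -17.933 / 35.5975 ≈ -0.504

-0.504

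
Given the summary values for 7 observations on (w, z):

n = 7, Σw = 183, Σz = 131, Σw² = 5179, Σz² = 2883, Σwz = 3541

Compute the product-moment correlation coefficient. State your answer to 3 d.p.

r = (nΣwz − ΣwΣz) / √[(nΣw² − (Σw)²)(nΣz² − (Σz)²)]
Numerator: 7×3541 − 183×131 = 814
Denominator: √[(36253 − 33489)(20181 − 17161)] = √[2764 × 3020] = 2889.1660
r = 814 / 2889.1660 ≈ 0.282

0.282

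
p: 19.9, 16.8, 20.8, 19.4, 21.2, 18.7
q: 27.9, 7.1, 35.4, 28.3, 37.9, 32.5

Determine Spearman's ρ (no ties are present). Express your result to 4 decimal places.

0.7714

Rank p: 4, 1, 5, 3, 6, 2
Rank q: 2, 1, 5, 3, 6, 4
d = rank(p) − rank(q): 2, 0, 0, 0, 0, -2; Σd² = 8
ρ = 1 − 6Σd² / [n(n²−1)] = 1 − 6×8 / (6×35) = 1 − 48/210 ≈ 0.7714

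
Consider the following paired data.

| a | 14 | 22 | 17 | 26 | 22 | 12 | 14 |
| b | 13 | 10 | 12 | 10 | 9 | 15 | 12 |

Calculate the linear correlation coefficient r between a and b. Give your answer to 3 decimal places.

-0.884

n = 7, Σa = 127, Σb = 81, Σa² = 2469, Σb² = 963, Σab = 1412
nΣab − ΣaΣb = 9884 − 10287 = -403
nΣa² − (Σa)² = 17283 − 16129 = 1154; nΣb² − (Σb)² = 6741 − 6561 = 180
r = -403 / √(1154 × 180) = -403 / 455.7631 ≈ -0.884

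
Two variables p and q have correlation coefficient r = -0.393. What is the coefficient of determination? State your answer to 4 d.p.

0.1544

r² = (-0.393)² = 0.1544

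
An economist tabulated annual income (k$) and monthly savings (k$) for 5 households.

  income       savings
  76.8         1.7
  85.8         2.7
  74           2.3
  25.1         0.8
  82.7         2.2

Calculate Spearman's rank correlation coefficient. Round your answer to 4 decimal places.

Rank income: 3, 5, 2, 1, 4
Rank savings: 2, 5, 4, 1, 3
d = rank(income) − rank(savings): 1, 0, -2, 0, 1; Σd² = 6
ρ = 1 − 6Σd² / [n(n²−1)] = 1 − 6×6 / (5×24) = 1 − 36/120 ≈ 0.7000

0.7000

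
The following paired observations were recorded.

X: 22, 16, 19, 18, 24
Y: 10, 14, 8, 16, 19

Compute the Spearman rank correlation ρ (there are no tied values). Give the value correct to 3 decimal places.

Rank X: 4, 1, 3, 2, 5
Rank Y: 2, 3, 1, 4, 5
d = rank(X) − rank(Y): 2, -2, 2, -2, 0; Σd² = 16
ρ = 1 − 6Σd² / [n(n²−1)] = 1 − 6×16 / (5×24) = 1 − 96/120 ≈ 0.200

0.200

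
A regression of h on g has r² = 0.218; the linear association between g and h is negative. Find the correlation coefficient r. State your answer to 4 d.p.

-0.4669

|r| = √0.218 = 0.4669
The association is negative, so r = −0.4669.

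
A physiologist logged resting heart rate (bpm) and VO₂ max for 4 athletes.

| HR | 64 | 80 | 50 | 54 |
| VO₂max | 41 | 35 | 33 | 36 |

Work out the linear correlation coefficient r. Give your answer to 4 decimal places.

n = 4, Σx = 248, Σy = 145, Σx² = 15912, Σy² = 5291, Σxy = 9018
nΣxy − ΣxΣy = 36072 − 35960 = 112
nΣx² − (Σx)² = 63648 − 61504 = 2144; nΣy² − (Σy)² = 21164 − 21025 = 139
r = 112 / √(2144 × 139) = 112 / 545.9084 ≈ 0.2052

0.2052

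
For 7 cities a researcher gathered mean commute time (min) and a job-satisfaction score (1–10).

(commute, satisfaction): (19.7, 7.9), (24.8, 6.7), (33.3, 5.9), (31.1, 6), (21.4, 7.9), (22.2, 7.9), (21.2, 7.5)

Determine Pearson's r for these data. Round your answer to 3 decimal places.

n = 7, Σx = 173.7, Σy = 49.8, Σx² = 4479.47, Σy² = 359.18, Σxy = 1208.3
nΣxy − ΣxΣy = 8458.1 − 8650.26 = -192.16
nΣx² − (Σx)² = 31356.29 − 30171.69 = 1184.6; nΣy² − (Σy)² = 2514.26 − 2480.04 = 34.22
r = -192.16 / √(1184.6 × 34.22) = -192.16 / 201.3381 ≈ -0.954

-0.954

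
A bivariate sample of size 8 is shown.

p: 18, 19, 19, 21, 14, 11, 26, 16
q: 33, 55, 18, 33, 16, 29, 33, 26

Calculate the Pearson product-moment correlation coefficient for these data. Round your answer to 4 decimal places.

n = 8, Σp = 144, Σq = 243, Σp² = 2736, Σq² = 8389, Σpq = 4491
nΣpq − ΣpΣq = 35928 − 34992 = 936
nΣp² − (Σp)² = 21888 − 20736 = 1152; nΣq² − (Σq)² = 67112 − 59049 = 8063
r = 936 / √(1152 × 8063) = 936 / 3047.7165 ≈ 0.3071

0.3071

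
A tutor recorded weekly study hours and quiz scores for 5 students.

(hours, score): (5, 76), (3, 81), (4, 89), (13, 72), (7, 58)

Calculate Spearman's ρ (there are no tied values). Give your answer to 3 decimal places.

-0.800

Rank hours: 3, 1, 2, 5, 4
Rank score: 3, 4, 5, 2, 1
d = rank(hours) − rank(score): 0, -3, -3, 3, 3; Σd² = 36
ρ = 1 − 6Σd² / [n(n²−1)] = 1 − 6×36 / (5×24) = 1 − 216/120 ≈ -0.800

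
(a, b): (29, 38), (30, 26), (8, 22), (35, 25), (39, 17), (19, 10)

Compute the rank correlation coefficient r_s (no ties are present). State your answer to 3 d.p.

0.086

Rank a: 3, 4, 1, 5, 6, 2
Rank b: 6, 5, 3, 4, 2, 1
d = rank(a) − rank(b): -3, -1, -2, 1, 4, 1; Σd² = 32
ρ = 1 − 6Σd² / [n(n²−1)] = 1 − 6×32 / (6×35) = 1 − 192/210 ≈ 0.086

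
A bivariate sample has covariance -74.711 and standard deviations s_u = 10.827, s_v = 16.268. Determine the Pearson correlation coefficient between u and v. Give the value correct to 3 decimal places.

-0.424

r = Cov(u,v) / (s_u · s_v) = -74.711 / (10.827 × 16.268)
  = -74.711 / 176.1336 ≈ -0.424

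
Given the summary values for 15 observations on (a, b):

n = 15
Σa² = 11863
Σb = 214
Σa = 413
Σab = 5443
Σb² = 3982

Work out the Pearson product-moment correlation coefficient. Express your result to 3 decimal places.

r = (nΣab − ΣaΣb) / √[(nΣa² − (Σa)²)(nΣb² − (Σb)²)]
Numerator: 15×5443 − 413×214 = -6737
Denominator: √[(177945 − 170569)(59730 − 45796)] = √[7376 × 13934] = 10137.9083
r = -6737 / 10137.9083 ≈ -0.665

-0.665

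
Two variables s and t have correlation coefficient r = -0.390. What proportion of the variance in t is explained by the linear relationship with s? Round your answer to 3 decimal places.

r² = (-0.390)² = 0.152

0.152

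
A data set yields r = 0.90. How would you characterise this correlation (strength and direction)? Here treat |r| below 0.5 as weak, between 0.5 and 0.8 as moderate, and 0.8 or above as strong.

strong positive

r = 0.90 > 0 so the relationship is positive.
|r| = 0.90, which falls in the strong range.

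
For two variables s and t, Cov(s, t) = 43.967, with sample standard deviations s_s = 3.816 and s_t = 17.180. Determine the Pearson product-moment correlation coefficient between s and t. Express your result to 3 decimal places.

0.671

r = Cov(s,t) / (s_s · s_t) = 43.967 / (3.816 × 17.180)
  = 43.967 / 65.5589 ≈ 0.671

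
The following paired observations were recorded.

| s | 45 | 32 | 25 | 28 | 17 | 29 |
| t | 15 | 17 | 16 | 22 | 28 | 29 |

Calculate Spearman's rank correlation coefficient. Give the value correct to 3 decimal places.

Rank s: 6, 5, 2, 3, 1, 4
Rank t: 1, 3, 2, 4, 5, 6
d = rank(s) − rank(t): 5, 2, 0, -1, -4, -2; Σd² = 50
ρ = 1 − 6Σd² / [n(n²−1)] = 1 − 6×50 / (6×35) = 1 − 300/210 ≈ -0.429

-0.429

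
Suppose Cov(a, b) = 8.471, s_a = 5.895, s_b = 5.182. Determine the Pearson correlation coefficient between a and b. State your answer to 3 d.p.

0.277

r = Cov(a,b) / (s_a · s_b) = 8.471 / (5.895 × 5.182)
  = 8.471 / 30.5479 ≈ 0.277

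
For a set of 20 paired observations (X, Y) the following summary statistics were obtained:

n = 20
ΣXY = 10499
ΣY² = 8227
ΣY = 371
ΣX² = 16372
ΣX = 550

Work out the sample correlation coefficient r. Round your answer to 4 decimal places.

0.2289

r = (nΣXY − ΣXΣY) / √[(nΣX² − (ΣX)²)(nΣY² − (ΣY)²)]
Numerator: 20×10499 − 550×371 = 5930
Denominator: √[(327440 − 302500)(164540 − 137641)] = √[24940 × 26899] = 25900.9857
r = 5930 / 25900.9857 ≈ 0.2289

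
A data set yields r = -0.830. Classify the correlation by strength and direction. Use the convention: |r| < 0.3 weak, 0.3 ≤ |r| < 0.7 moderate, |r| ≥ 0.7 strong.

r = -0.830 < 0 so the relationship is negative.
|r| = 0.830, which falls in the strong range.

strong negative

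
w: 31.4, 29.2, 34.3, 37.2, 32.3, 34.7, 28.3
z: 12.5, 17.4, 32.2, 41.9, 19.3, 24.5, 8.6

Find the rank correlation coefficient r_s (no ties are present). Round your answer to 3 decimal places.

Rank w: 3, 2, 5, 7, 4, 6, 1
Rank z: 2, 3, 6, 7, 4, 5, 1
d = rank(w) − rank(z): 1, -1, -1, 0, 0, 1, 0; Σd² = 4
ρ = 1 − 6Σd² / [n(n²−1)] = 1 − 6×4 / (7×48) = 1 − 24/336 ≈ 0.929

0.929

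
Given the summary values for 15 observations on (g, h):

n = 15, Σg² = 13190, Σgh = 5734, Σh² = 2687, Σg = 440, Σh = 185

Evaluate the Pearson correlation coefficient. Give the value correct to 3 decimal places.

0.907

r = (nΣgh − ΣgΣh) / √[(nΣg² − (Σg)²)(nΣh² − (Σh)²)]
Numerator: 15×5734 − 440×185 = 4610
Denominator: √[(197850 − 193600)(40305 − 34225)] = √[4250 × 6080] = 5083.3060
r = 4610 / 5083.3060 ≈ 0.907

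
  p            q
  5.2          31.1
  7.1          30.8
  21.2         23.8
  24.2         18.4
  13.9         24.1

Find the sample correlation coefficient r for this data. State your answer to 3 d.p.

n = 5, Σp = 71.6, Σq = 128.2, Σp² = 1305.74, Σq² = 3401.66, Σpq = 1665.23
nΣpq − ΣpΣq = 8326.15 − 9179.12 = -852.97
nΣp² − (Σp)² = 6528.7 − 5126.56 = 1402.14; nΣq² − (Σq)² = 17008.3 − 16435.24 = 573.06
r = -852.97 / √(1402.14 × 573.06) = -852.97 / 896.3874 ≈ -0.952

-0.952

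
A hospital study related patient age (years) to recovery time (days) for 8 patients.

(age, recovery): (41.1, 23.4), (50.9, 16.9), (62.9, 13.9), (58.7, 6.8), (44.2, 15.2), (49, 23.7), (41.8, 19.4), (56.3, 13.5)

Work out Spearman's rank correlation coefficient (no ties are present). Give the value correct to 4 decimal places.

-0.7381

Rank age: 1, 5, 8, 7, 3, 4, 2, 6
Rank recovery: 7, 5, 3, 1, 4, 8, 6, 2
d = rank(age) − rank(recovery): -6, 0, 5, 6, -1, -4, -4, 4; Σd² = 146
ρ = 1 − 6Σd² / [n(n²−1)] = 1 − 6×146 / (8×63) = 1 − 876/504 ≈ -0.7381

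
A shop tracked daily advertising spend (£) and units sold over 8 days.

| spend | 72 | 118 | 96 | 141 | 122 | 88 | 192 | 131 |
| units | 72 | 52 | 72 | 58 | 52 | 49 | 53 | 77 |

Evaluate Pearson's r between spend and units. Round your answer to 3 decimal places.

-0.299

n = 8, Σx = 960, Σy = 485, Σx² = 124858, Σy² = 30279, Σxy = 57329
nΣxy − ΣxΣy = 458632 − 465600 = -6968
nΣx² − (Σx)² = 998864 − 921600 = 77264; nΣy² − (Σy)² = 242232 − 235225 = 7007
r = -6968 / √(77264 × 7007) = -6968 / 23267.7641 ≈ -0.299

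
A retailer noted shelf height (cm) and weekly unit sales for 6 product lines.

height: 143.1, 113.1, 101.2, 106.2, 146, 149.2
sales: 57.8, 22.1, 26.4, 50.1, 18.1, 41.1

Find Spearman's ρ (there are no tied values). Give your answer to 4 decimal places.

-0.0857

Rank height: 4, 3, 1, 2, 5, 6
Rank sales: 6, 2, 3, 5, 1, 4
d = rank(height) − rank(sales): -2, 1, -2, -3, 4, 2; Σd² = 38
ρ = 1 − 6Σd² / [n(n²−1)] = 1 − 6×38 / (6×35) = 1 − 228/210 ≈ -0.0857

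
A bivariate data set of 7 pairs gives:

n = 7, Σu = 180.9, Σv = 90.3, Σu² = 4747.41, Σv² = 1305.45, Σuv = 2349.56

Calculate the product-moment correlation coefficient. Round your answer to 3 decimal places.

r = (nΣuv − ΣuΣv) / √[(nΣu² − (Σu)²)(nΣv² − (Σv)²)]
Numerator: 7×2349.56 − 180.9×90.3 = 111.65
Denominator: √[(33231.87 − 32724.81)(9138.15 − 8154.09)] = √[507.06 × 984.06] = 706.3834
r = 111.65 / 706.3834 ≈ 0.158

0.158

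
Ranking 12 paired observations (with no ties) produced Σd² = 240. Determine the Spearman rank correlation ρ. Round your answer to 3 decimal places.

ρ = 1 − 6Σd² / [n(n²−1)] = 1 − 6×240 / (12×143)
  = 1 − 1440/1716 = 1 − 0.8392 ≈ 0.161

0.161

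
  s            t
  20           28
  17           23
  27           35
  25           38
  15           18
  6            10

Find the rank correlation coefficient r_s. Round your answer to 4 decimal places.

0.9429

Rank s: 4, 3, 6, 5, 2, 1
Rank t: 4, 3, 5, 6, 2, 1
d = rank(s) − rank(t): 0, 0, 1, -1, 0, 0; Σd² = 2
ρ = 1 − 6Σd² / [n(n²−1)] = 1 − 6×2 / (6×35) = 1 − 12/210 ≈ 0.9429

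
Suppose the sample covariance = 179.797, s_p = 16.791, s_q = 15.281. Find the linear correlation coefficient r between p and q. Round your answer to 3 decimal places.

r = Cov(p,q) / (s_p · s_q) = 179.797 / (16.791 × 15.281)
  = 179.797 / 256.5833 ≈ 0.701

0.701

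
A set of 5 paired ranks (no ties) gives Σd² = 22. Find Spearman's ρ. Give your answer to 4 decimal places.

-0.1000

ρ = 1 − 6Σd² / [n(n²−1)] = 1 − 6×22 / (5×24)
  = 1 − 132/120 = 1 − 1.10000 ≈ -0.1000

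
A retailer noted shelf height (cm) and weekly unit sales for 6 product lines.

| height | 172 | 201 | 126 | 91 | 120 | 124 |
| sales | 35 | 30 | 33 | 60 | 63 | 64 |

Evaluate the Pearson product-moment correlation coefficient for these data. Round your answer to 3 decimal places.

-0.749

n = 6, Σx = 834, Σy = 285, Σx² = 123918, Σy² = 14879, Σxy = 37164
nΣxy − ΣxΣy = 222984 − 237690 = -14706
nΣx² − (Σx)² = 743508 − 695556 = 47952; nΣy² − (Σy)² = 89274 − 81225 = 8049
r = -14706 / √(47952 × 8049) = -14706 / 19646.0084 ≈ -0.749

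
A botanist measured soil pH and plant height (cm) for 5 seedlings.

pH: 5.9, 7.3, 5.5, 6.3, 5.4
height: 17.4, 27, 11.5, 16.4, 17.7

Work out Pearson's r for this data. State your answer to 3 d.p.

n = 5, Σx = 30.4, Σy = 90, Σx² = 187.2, Σy² = 1746.26, Σxy = 561.91
nΣxy − ΣxΣy = 2809.55 − 2736 = 73.55
nΣx² − (Σx)² = 936 − 924.16 = 11.84; nΣy² − (Σy)² = 8731.3 − 8100 = 631.3
r = 73.55 / √(11.84 × 631.3) = 73.55 / 86.4557 ≈ 0.851

0.851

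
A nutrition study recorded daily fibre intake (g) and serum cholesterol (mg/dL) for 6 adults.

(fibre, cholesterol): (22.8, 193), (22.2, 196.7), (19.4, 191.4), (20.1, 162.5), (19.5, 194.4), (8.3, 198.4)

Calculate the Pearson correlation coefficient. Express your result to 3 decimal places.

n = 6, Σx = 112.3, Σy = 1136.4, Σx² = 2242.19, Σy² = 216134.02, Σxy = 21184.07
nΣxy − ΣxΣy = 127104.42 − 127617.72 = -513.3
nΣx² − (Σx)² = 13453.14 − 12611.29 = 841.85; nΣy² − (Σy)² = 1296804.12 − 1291404.96 = 5399.16
r = -513.3 / √(841.85 × 5399.16) = -513.3 / 2131.9669 ≈ -0.241

-0.241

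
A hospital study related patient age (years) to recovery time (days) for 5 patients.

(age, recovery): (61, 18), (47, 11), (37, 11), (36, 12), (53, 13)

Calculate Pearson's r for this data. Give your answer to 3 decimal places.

n = 5, Σx = 234, Σy = 65, Σx² = 11404, Σy² = 879, Σxy = 3143
nΣxy − ΣxΣy = 15715 − 15210 = 505
nΣx² − (Σx)² = 57020 − 54756 = 2264; nΣy² − (Σy)² = 4395 − 4225 = 170
r = 505 / √(2264 × 170) = 505 / 620.3870 ≈ 0.814

0.814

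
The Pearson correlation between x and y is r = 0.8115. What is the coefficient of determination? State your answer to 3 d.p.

0.659

r² = (0.8115)² = 0.659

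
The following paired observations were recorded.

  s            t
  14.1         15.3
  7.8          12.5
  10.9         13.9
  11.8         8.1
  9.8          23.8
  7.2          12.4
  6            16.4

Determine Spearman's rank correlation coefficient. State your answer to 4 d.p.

-0.1429

Rank s: 7, 3, 5, 6, 4, 2, 1
Rank t: 5, 3, 4, 1, 7, 2, 6
d = rank(s) − rank(t): 2, 0, 1, 5, -3, 0, -5; Σd² = 64
ρ = 1 − 6Σd² / [n(n²−1)] = 1 − 6×64 / (7×48) = 1 − 384/336 ≈ -0.1429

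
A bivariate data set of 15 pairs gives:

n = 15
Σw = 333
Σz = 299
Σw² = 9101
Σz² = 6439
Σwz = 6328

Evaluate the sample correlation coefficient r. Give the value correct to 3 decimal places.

-0.342

r = (nΣwz − ΣwΣz) / √[(nΣw² − (Σw)²)(nΣz² − (Σz)²)]
Numerator: 15×6328 − 333×299 = -4647
Denominator: √[(136515 − 110889)(96585 − 89401)] = √[25626 × 7184] = 13568.2417
r = -4647 / 13568.2417 ≈ -0.342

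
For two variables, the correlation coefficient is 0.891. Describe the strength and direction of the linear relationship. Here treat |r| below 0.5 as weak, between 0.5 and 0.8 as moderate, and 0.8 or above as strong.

r = 0.891 > 0 so the relationship is positive.
|r| = 0.891, which falls in the strong range.

strong positive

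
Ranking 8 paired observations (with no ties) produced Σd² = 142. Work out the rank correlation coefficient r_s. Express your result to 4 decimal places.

-0.6905

ρ = 1 − 6Σd² / [n(n²−1)] = 1 − 6×142 / (8×63)
  = 1 − 852/504 = 1 − 1.69048 ≈ -0.6905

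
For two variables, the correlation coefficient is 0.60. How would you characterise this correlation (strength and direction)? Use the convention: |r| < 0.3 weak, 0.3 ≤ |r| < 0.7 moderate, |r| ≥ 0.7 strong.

moderate positive

r = 0.60 > 0 so the relationship is positive.
|r| = 0.60, which falls in the moderate range.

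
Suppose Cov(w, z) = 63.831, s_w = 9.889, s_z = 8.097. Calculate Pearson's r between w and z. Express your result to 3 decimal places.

0.797

r = Cov(w,z) / (s_w · s_z) = 63.831 / (9.889 × 8.097)
  = 63.831 / 80.0712 ≈ 0.797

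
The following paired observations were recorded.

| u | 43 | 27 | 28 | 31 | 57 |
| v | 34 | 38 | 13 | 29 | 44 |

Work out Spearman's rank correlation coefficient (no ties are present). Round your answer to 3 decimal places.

Rank u: 4, 1, 2, 3, 5
Rank v: 3, 4, 1, 2, 5
d = rank(u) − rank(v): 1, -3, 1, 1, 0; Σd² = 12
ρ = 1 − 6Σd² / [n(n²−1)] = 1 − 6×12 / (5×24) = 1 − 72/120 ≈ 0.400

0.400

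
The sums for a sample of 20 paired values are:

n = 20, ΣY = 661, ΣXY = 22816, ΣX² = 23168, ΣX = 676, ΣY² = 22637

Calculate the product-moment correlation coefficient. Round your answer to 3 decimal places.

r = (nΣXY − ΣXΣY) / √[(nΣX² − (ΣX)²)(nΣY² − (ΣY)²)]
Numerator: 20×22816 − 676×661 = 9484
Denominator: √[(463360 − 456976)(452740 − 436921)] = √[6384 × 15819] = 10049.3033
r = 9484 / 10049.3033 ≈ 0.944

0.944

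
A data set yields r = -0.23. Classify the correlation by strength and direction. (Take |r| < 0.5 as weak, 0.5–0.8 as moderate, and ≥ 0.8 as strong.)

r = -0.23 < 0 so the relationship is negative.
|r| = 0.23, which falls in the weak range.

weak negative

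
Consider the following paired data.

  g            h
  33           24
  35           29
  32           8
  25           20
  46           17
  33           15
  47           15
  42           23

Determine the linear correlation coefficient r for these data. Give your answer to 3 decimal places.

n = 8, Σg = 293, Σh = 151, Σg² = 11141, Σh² = 3149, Σgh = 5511
nΣgh − ΣgΣh = 44088 − 44243 = -155
nΣg² − (Σg)² = 89128 − 85849 = 3279; nΣh² − (Σh)² = 25192 − 22801 = 2391
r = -155 / √(3279 × 2391) = -155 / 2800.0159 ≈ -0.055

-0.055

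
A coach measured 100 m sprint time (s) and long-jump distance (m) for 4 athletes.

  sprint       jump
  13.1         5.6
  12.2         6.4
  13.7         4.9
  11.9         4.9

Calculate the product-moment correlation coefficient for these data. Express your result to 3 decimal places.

-0.297

n = 4, Σx = 50.9, Σy = 21.8, Σx² = 649.75, Σy² = 120.34, Σxy = 276.88
nΣxy − ΣxΣy = 1107.52 − 1109.62 = -2.1
nΣx² − (Σx)² = 2599 − 2590.81 = 8.19; nΣy² − (Σy)² = 481.36 − 475.24 = 6.12
r = -2.1 / √(8.19 × 6.12) = -2.1 / 7.0797 ≈ -0.297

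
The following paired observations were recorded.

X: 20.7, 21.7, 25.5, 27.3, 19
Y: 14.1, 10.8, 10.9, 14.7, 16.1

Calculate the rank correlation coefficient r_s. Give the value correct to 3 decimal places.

-0.300

Rank X: 2, 3, 4, 5, 1
Rank Y: 3, 1, 2, 4, 5
d = rank(X) − rank(Y): -1, 2, 2, 1, -4; Σd² = 26
ρ = 1 − 6Σd² / [n(n²−1)] = 1 − 6×26 / (5×24) = 1 − 156/120 ≈ -0.300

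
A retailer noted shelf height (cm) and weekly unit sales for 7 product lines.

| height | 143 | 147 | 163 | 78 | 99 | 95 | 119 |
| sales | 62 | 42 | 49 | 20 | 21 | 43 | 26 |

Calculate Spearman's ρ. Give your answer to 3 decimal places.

0.643

Rank height: 5, 6, 7, 1, 3, 2, 4
Rank sales: 7, 4, 6, 1, 2, 5, 3
d = rank(height) − rank(sales): -2, 2, 1, 0, 1, -3, 1; Σd² = 20
ρ = 1 − 6Σd² / [n(n²−1)] = 1 − 6×20 / (7×48) = 1 − 120/336 ≈ 0.643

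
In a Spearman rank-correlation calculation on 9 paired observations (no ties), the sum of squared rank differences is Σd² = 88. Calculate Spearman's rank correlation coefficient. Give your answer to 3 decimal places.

ρ = 1 − 6Σd² / [n(n²−1)] = 1 − 6×88 / (9×80)
  = 1 − 528/720 = 1 − 0.7333 ≈ 0.267

0.267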